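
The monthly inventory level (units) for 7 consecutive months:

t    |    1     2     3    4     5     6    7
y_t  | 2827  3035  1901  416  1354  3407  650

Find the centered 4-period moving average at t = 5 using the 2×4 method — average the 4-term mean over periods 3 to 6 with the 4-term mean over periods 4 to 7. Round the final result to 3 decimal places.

1613.125

Sum over 3–6: 1901 + 416 + 1354 + 3407 = 7078
Sum over 4–7: 416 + 1354 + 3407 + 650 = 5827
CMA at t=5 = (7078 + 5827) / (2·4) = 12905 / 8 = 1613.125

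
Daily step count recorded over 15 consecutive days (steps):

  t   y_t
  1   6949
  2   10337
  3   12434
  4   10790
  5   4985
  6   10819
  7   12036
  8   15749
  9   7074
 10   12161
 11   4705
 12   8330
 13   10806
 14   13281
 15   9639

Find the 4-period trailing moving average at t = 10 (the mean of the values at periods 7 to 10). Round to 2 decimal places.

Sum of periods 7–10: 12036 + 15749 + 7074 + 12161 = 47020
Divide by 4: 47020 / 4 = 11755.00

11755.00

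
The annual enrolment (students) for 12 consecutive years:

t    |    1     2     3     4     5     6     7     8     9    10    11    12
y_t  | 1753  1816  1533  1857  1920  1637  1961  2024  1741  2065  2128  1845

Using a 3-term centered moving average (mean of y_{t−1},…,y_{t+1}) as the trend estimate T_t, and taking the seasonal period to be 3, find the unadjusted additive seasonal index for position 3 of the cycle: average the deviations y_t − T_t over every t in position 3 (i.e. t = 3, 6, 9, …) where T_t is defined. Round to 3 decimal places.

-202.333

Season position 3 occurs at t = 3, 6, 9 (where T_t is defined).
t=3: T_3 = 1735.33333; y_3 − T_3 = 1533 − 1735.33333 = -202.33333
t=6: T_6 = 1839.33333; y_6 − T_6 = 1637 − 1839.33333 = -202.33333
t=9: T_9 = 1943.33333; y_9 − T_9 = 1741 − 1943.33333 = -202.33333
Mean deviation: (-202.33333 + -202.33333 + -202.33333) / 3 = -202.333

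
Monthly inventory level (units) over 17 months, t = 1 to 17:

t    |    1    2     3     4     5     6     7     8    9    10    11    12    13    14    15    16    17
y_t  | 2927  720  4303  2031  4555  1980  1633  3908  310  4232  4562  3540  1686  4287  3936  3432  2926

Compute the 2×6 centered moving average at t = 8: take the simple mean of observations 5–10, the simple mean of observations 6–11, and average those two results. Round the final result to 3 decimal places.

2770.250

Sum over 5–10: 4555 + 1980 + 1633 + 3908 + 310 + 4232 = 16618
Sum over 6–11: 1980 + 1633 + 3908 + 310 + 4232 + 4562 = 16625
CMA at t=8 = (16618 + 16625) / (2·6) = 33243 / 12 = 2770.250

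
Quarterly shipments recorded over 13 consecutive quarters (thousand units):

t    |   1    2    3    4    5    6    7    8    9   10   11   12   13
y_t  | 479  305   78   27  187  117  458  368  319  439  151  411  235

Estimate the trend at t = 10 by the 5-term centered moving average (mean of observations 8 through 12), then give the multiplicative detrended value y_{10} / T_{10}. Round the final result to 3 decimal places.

Trend T_10 = (368 + 319 + 439 + 151 + 411) / 5 = 1688/5 = 337.60000
Ratio to trend: 439 / 337.60000 = 1.300

1.300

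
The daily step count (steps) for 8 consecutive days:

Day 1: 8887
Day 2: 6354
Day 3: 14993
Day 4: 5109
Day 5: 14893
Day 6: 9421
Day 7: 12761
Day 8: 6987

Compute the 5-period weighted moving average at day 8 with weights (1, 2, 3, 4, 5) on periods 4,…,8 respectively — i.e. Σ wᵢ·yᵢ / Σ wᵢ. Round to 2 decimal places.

Weighted sum: 1·5109 + 2·14893 + 3·9421 + 4·12761 + 5·6987 = 5109 + 29786 + 28263 + 51044 + 34935 = 149137
Weight total: 1 + 2 + 3 + 4 + 5 = 15
WMA = 149137 / 15 = 9942.47

9942.47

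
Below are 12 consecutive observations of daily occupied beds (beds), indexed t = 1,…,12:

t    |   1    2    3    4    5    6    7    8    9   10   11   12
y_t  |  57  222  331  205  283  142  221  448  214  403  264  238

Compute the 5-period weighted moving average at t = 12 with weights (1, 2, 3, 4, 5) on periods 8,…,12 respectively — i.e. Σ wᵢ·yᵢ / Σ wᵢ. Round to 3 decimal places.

Weighted sum: 1·448 + 2·214 + 3·403 + 4·264 + 5·238 = 448 + 428 + 1209 + 1056 + 1190 = 4331
Weight total: 1 + 2 + 3 + 4 + 5 = 15
WMA = 4331 / 15 = 288.733

288.733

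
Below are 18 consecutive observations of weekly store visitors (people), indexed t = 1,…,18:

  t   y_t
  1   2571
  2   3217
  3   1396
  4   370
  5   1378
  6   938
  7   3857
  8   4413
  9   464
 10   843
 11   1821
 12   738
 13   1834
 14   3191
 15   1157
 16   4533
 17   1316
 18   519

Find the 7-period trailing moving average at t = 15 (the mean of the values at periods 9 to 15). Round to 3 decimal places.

1435.429

Sum of periods 9–15: 464 + 843 + 1821 + 738 + 1834 + 3191 + 1157 = 10048
Divide by 7: 10048 / 7 = 1435.429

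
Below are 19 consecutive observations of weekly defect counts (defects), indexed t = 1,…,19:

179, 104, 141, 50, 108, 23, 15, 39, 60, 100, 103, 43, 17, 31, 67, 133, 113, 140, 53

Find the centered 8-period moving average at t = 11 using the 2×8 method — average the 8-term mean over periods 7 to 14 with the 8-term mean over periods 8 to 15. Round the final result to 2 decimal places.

Sum over 7–14: 15 + 39 + 60 + 100 + 103 + 43 + 17 + 31 = 408
Sum over 8–15: 39 + 60 + 100 + 103 + 43 + 17 + 31 + 67 = 460
CMA at t=11 = (408 + 460) / (2·8) = 868 / 16 = 54.25

54.25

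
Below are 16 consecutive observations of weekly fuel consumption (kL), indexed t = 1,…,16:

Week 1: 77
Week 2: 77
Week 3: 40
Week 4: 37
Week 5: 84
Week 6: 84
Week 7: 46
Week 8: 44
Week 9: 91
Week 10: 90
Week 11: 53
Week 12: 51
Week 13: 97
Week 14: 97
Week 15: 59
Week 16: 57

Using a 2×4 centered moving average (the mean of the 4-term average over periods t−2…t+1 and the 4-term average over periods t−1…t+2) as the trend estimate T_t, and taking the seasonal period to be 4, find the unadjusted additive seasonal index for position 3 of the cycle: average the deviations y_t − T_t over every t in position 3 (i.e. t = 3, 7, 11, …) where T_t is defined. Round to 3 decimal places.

-19.000

Season position 3 occurs at t = 3, 7, 11 (where T_t is defined).
t=3: T_3 = 58.62500; y_3 − T_3 = 40 − 58.62500 = -18.62500
t=7: T_7 = 65.37500; y_7 − T_7 = 46 − 65.37500 = -19.37500
t=11: T_11 = 72.00000; y_11 − T_11 = 53 − 72.00000 = -19.00000
Mean deviation: (-18.62500 + -19.37500 + -19.00000) / 3 = -19.000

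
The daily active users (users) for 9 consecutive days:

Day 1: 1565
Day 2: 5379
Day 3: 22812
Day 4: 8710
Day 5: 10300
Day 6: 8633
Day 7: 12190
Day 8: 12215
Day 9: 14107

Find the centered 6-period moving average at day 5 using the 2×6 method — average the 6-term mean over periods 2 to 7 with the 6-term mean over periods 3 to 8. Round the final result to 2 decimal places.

Sum over 2–7: 5379 + 22812 + 8710 + 10300 + 8633 + 12190 = 68024
Sum over 3–8: 22812 + 8710 + 10300 + 8633 + 12190 + 12215 = 74860
CMA at t=5 = (68024 + 74860) / (2·6) = 142884 / 12 = 11907.00

11907.00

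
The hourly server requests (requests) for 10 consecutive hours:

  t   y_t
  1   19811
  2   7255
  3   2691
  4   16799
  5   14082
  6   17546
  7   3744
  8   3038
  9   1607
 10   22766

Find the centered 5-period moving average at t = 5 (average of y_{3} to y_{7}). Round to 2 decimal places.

Sum of periods 3–7: 2691 + 16799 + 14082 + 17546 + 3744 = 54862
Divide by 5: 54862 / 5 = 10972.40

10972.40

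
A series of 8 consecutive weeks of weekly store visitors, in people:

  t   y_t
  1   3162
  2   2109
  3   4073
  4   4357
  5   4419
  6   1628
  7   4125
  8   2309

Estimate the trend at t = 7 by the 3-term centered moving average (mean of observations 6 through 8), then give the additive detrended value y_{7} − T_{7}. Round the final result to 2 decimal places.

Trend T_7 = (1628 + 4125 + 2309) / 3 = 8062/3 = 2687.3333
Detrended value: 4125 − 2687.3333 = 1437.67

1437.67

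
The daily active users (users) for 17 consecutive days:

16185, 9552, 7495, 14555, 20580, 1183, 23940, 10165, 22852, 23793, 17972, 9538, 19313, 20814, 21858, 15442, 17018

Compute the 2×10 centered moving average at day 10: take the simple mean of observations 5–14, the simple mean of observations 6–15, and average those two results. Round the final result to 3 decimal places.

Sum over 5–14: 20580 + 1183 + 23940 + 10165 + 22852 + 23793 + 17972 + 9538 + 19313 + 20814 = 170150
Sum over 6–15: 1183 + 23940 + 10165 + 22852 + 23793 + 17972 + 9538 + 19313 + 20814 + 21858 = 171428
CMA at t=10 = (170150 + 171428) / (2·10) = 341578 / 20 = 17078.900

17078.900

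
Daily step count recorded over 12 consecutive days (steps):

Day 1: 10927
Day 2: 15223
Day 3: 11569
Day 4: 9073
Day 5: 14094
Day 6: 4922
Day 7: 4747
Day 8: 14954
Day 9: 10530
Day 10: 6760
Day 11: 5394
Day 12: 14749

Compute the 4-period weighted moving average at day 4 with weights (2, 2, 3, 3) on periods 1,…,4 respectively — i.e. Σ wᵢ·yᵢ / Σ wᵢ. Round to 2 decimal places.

11422.60

Weighted sum: 2·10927 + 2·15223 + 3·11569 + 3·9073 = 21854 + 30446 + 34707 + 27219 = 114226
Weight total: 2 + 2 + 3 + 3 = 10
WMA = 114226 / 10 = 11422.60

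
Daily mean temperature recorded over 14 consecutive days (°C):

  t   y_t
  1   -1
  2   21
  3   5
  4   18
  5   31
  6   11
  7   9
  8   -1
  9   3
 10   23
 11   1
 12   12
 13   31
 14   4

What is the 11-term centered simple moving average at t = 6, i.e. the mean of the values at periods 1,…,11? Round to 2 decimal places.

Sum of periods 1–11: (-1) + 21 + 5 + 18 + 31 + 11 + 9 + (-1) + 3 + 23 + 1 = 120
Divide by 11: 120 / 11 = 10.91

10.91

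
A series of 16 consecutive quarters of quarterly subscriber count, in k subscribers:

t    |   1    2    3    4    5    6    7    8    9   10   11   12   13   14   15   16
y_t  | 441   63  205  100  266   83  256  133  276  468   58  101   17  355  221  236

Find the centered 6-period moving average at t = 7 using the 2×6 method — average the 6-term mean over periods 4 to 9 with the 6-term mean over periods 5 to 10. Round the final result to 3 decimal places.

216.333

Sum over 4–9: 100 + 266 + 83 + 256 + 133 + 276 = 1114
Sum over 5–10: 266 + 83 + 256 + 133 + 276 + 468 = 1482
CMA at t=7 = (1114 + 1482) / (2·6) = 2596 / 12 = 216.333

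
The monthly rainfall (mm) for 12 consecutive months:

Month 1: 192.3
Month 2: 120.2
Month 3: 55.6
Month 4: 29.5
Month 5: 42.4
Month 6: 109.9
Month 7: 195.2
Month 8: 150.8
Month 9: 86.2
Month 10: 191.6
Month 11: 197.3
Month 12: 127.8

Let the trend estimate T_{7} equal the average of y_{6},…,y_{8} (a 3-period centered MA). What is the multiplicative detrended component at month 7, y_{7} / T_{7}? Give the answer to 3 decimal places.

1.284

Trend T_7 = (109.9 + 195.2 + 150.8) / 3 = 455.9/3 = 151.96667
Ratio to trend: 195.2 / 151.96667 = 1.284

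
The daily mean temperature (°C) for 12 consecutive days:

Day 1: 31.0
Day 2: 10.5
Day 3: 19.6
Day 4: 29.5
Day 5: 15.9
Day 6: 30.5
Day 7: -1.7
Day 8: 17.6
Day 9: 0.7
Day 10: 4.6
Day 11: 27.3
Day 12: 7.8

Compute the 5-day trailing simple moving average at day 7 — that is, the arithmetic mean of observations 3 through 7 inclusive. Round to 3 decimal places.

Sum of periods 3–7: 19.6 + 29.5 + 15.9 + 30.5 + (-1.7) = 93.8
Divide by 5: 93.8 / 5 = 18.760

18.760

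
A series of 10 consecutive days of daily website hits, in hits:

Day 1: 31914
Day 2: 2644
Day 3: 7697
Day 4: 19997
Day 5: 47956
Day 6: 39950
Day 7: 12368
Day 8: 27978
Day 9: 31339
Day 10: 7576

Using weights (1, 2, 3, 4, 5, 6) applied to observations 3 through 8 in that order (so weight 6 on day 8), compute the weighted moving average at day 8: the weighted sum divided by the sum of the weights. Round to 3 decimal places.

Weighted sum: 1·7697 + 2·19997 + 3·47956 + 4·39950 + 5·12368 + 6·27978 = 7697 + 39994 + 143868 + 159800 + 61840 + 167868 = 581067
Weight total: 1 + 2 + 3 + 4 + 5 + 6 = 21
WMA = 581067 / 21 = 27669.857

27669.857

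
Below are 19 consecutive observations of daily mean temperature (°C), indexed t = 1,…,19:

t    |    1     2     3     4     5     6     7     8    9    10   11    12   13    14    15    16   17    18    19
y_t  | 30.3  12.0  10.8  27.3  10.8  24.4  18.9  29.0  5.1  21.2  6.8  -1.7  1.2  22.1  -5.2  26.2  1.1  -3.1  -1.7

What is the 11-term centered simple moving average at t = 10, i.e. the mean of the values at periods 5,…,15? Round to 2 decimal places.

Sum of periods 5–15: 10.8 + 24.4 + 18.9 + 29.0 + 5.1 + 21.2 + 6.8 + (-1.7) + 1.2 + 22.1 + (-5.2) = 132.6
Divide by 11: 132.6 / 11 = 12.05

12.05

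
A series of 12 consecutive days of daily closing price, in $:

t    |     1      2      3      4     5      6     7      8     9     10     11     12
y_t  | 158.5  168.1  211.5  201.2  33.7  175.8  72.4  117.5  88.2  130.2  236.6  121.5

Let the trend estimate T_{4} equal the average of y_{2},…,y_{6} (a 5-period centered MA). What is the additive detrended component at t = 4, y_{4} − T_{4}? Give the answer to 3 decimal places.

43.140

Trend T_4 = (168.1 + 211.5 + 201.2 + 33.7 + 175.8) / 5 = 790.3/5 = 158.06000
Detrended value: 201.2 − 158.06000 = 43.140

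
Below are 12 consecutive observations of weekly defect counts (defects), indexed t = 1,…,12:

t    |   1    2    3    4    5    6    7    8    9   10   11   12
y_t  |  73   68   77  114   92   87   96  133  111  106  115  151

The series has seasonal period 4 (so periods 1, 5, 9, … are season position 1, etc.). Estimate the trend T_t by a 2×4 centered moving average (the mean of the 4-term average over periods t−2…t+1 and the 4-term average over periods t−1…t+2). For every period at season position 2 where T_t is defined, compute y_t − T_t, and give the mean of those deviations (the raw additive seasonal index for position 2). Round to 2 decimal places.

-12.56

Season position 2 occurs at t = 6, 10 (where T_t is defined).
t=6: T_6 = 99.6250; y_6 − T_6 = 87 − 99.6250 = -12.6250
t=10: T_10 = 118.5000; y_10 − T_10 = 106 − 118.5000 = -12.5000
Mean deviation: (-12.6250 + -12.5000) / 2 = -12.56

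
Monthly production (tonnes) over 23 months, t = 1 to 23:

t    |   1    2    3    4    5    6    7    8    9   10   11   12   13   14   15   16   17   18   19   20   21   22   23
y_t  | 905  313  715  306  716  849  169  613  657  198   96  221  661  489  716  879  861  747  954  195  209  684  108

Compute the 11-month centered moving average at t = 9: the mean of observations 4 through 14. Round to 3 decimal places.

452.273

Sum of periods 4–14: 306 + 716 + 849 + 169 + 613 + 657 + 198 + 96 + 221 + 661 + 489 = 4975
Divide by 11: 4975 / 11 = 452.273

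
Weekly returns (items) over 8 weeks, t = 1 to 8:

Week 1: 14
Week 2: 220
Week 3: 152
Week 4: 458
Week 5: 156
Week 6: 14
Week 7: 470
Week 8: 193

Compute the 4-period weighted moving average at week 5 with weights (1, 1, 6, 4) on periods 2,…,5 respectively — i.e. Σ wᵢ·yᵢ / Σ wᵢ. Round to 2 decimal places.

Weighted sum: 1·220 + 1·152 + 6·458 + 4·156 = 220 + 152 + 2748 + 624 = 3744
Weight total: 1 + 1 + 6 + 4 = 12
WMA = 3744 / 12 = 312.00

312.00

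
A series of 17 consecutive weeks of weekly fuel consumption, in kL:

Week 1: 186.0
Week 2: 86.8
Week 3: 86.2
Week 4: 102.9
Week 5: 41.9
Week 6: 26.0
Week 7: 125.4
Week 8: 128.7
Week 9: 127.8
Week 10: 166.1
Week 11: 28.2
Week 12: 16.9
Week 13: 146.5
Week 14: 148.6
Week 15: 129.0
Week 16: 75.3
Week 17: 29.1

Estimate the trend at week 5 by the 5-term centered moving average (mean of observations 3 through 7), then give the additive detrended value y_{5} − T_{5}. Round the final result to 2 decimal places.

-34.58

Trend T_5 = (86.2 + 102.9 + 41.9 + 26.0 + 125.4) / 5 = 382.4/5 = 76.4800
Detrended value: 41.9 − 76.4800 = -34.58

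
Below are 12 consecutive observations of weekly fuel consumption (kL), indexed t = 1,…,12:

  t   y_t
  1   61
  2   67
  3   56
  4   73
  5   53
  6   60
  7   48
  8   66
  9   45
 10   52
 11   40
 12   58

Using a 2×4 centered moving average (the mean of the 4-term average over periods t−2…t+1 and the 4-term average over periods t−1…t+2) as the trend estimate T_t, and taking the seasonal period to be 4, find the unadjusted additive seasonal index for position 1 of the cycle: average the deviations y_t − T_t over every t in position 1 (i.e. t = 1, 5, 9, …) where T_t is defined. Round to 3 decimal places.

Season position 1 occurs at t = 5, 9 (where T_t is defined).
t=5: T_5 = 59.50000; y_5 − T_5 = 53 − 59.50000 = -6.50000
t=9: T_9 = 51.75000; y_9 − T_9 = 45 − 51.75000 = -6.75000
Mean deviation: (-6.50000 + -6.75000) / 2 = -6.625

-6.625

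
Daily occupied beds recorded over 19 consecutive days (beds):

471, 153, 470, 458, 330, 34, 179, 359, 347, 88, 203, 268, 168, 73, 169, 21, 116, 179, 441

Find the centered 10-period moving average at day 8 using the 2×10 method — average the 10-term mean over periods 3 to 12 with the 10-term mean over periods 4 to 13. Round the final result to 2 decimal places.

Sum over 3–12: 470 + 458 + 330 + 34 + 179 + 359 + 347 + 88 + 203 + 268 = 2736
Sum over 4–13: 458 + 330 + 34 + 179 + 359 + 347 + 88 + 203 + 268 + 168 = 2434
CMA at t=8 = (2736 + 2434) / (2·10) = 5170 / 20 = 258.50

258.50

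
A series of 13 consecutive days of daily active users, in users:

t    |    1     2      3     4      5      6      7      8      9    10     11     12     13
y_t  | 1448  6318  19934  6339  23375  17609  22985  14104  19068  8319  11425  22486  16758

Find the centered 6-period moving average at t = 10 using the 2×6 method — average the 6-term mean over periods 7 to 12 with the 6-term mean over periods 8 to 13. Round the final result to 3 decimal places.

Sum over 7–12: 22985 + 14104 + 19068 + 8319 + 11425 + 22486 = 98387
Sum over 8–13: 14104 + 19068 + 8319 + 11425 + 22486 + 16758 = 92160
CMA at t=10 = (98387 + 92160) / (2·6) = 190547 / 12 = 15878.917

15878.917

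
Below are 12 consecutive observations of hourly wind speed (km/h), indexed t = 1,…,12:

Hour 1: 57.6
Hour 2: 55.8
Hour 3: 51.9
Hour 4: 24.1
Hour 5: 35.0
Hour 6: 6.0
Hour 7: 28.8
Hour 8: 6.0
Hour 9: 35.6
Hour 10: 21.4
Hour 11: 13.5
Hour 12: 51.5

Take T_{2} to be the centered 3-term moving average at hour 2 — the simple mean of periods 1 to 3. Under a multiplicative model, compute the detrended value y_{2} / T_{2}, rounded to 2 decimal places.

Trend T_2 = (57.6 + 55.8 + 51.9) / 3 = 165.3/3 = 55.1000
Ratio to trend: 55.8 / 55.1000 = 1.01

1.01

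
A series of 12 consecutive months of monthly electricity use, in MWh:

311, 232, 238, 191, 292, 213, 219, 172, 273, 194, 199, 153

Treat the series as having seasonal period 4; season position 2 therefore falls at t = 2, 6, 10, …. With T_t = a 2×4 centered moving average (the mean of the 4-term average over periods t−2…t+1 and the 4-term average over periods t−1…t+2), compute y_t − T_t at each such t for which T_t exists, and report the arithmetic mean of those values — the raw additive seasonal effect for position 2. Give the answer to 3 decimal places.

-13.250

Season position 2 occurs at t = 6, 10 (where T_t is defined).
t=6: T_6 = 226.37500; y_6 − T_6 = 213 − 226.37500 = -13.37500
t=10: T_10 = 207.12500; y_10 − T_10 = 194 − 207.12500 = -13.12500
Mean deviation: (-13.37500 + -13.12500) / 2 = -13.250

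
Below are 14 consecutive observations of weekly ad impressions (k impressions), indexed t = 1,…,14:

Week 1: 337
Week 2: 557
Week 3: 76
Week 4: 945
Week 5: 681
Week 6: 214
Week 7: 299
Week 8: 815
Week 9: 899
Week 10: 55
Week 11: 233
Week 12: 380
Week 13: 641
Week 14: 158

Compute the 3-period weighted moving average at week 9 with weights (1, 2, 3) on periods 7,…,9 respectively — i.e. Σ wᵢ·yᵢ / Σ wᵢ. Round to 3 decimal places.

Weighted sum: 1·299 + 2·815 + 3·899 = 299 + 1630 + 2697 = 4626
Weight total: 1 + 2 + 3 = 6
WMA = 4626 / 6 = 771.000

771.000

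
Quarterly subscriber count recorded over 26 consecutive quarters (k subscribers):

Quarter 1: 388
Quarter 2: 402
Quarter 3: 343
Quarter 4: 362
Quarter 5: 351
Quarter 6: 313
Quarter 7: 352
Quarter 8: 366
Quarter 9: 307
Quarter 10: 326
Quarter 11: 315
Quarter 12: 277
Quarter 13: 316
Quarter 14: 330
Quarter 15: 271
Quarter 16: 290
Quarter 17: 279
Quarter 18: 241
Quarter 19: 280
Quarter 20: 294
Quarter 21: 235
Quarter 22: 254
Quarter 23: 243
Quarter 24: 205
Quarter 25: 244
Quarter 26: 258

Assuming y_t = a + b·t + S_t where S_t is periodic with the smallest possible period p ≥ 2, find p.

6

First differences y_{t+1} − y_t: 14, -59, 19, -11, -38, 39, 14, -59, 19, -11, -38, 39, 14, -59, …
The difference pattern repeats every 6 terms and not for any smaller step, so p = 6.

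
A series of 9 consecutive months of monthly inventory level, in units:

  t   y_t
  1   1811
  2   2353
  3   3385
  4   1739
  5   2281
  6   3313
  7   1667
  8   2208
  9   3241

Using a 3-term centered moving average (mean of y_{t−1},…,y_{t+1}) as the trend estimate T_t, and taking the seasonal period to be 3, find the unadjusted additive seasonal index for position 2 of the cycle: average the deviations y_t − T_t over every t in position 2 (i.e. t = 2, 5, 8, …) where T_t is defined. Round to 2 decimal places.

Season position 2 occurs at t = 2, 5, 8 (where T_t is defined).
t=2: T_2 = 2516.3333; y_2 − T_2 = 2353 − 2516.3333 = -163.3333
t=5: T_5 = 2444.3333; y_5 − T_5 = 2281 − 2444.3333 = -163.3333
t=8: T_8 = 2372.0000; y_8 − T_8 = 2208 − 2372.0000 = -164.0000
Mean deviation: (-163.3333 + -163.3333 + -164.0000) / 3 = -163.56

-163.56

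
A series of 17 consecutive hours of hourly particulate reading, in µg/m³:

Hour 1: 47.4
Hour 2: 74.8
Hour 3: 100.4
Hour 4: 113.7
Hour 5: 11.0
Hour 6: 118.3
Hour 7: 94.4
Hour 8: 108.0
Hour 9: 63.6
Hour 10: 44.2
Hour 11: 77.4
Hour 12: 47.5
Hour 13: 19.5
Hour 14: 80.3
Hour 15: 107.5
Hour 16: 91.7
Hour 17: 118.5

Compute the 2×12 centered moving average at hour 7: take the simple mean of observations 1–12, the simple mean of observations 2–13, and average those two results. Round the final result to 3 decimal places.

73.896

Sum over 1–12: 47.4 + 74.8 + 100.4 + 113.7 + 11.0 + 118.3 + 94.4 + 108.0 + 63.6 + 44.2 + 77.4 + 47.5 = 900.7
Sum over 2–13: 74.8 + 100.4 + 113.7 + 11.0 + 118.3 + 94.4 + 108.0 + 63.6 + 44.2 + 77.4 + 47.5 + 19.5 = 872.8
CMA at t=7 = (900.7 + 872.8) / (2·12) = 1773.5 / 24 = 73.896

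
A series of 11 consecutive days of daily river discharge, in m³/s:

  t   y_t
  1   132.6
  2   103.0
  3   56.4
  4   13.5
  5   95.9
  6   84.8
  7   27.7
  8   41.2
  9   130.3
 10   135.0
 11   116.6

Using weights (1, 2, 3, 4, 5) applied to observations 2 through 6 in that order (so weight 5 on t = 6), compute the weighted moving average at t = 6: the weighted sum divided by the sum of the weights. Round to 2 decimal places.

70.93

Weighted sum: 1·103.0 + 2·56.4 + 3·13.5 + 4·95.9 + 5·84.8 = 103.0 + 112.8 + 40.5 + 383.6 + 424.0 = 1063.9
Weight total: 1 + 2 + 3 + 4 + 5 = 15
WMA = 1063.9 / 15 = 70.93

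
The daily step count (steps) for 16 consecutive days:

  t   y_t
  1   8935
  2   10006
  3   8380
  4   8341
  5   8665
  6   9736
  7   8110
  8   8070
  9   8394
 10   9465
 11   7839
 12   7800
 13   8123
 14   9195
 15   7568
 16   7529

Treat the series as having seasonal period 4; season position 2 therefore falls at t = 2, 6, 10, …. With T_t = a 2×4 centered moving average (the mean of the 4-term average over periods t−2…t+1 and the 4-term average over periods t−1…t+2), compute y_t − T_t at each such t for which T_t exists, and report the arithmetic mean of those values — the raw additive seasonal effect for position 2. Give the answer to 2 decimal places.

1057.00

Season position 2 occurs at t = 6, 10, 14 (where T_t is defined).
t=6: T_6 = 8679.1250; y_6 − T_6 = 9736 − 8679.1250 = 1056.8750
t=10: T_10 = 8408.2500; y_10 − T_10 = 9465 − 8408.2500 = 1056.7500
t=14: T_14 = 8137.6250; y_14 − T_14 = 9195 − 8137.6250 = 1057.3750
Mean deviation: (1056.8750 + 1056.7500 + 1057.3750) / 3 = 1057.00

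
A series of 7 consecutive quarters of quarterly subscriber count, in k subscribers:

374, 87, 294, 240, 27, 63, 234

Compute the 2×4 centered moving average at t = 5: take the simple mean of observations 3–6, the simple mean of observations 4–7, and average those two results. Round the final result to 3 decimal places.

Sum over 3–6: 294 + 240 + 27 + 63 = 624
Sum over 4–7: 240 + 27 + 63 + 234 = 564
CMA at t=5 = (624 + 564) / (2·4) = 1188 / 8 = 148.500

148.500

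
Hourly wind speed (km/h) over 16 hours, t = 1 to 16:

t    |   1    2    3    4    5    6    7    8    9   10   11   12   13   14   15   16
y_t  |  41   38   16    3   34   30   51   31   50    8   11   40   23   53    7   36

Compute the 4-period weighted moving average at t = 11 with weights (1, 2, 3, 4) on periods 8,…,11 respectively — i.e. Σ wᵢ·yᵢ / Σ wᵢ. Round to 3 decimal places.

Weighted sum: 1·31 + 2·50 + 3·8 + 4·11 = 31 + 100 + 24 + 44 = 199
Weight total: 1 + 2 + 3 + 4 = 10
WMA = 199 / 10 = 19.900

19.900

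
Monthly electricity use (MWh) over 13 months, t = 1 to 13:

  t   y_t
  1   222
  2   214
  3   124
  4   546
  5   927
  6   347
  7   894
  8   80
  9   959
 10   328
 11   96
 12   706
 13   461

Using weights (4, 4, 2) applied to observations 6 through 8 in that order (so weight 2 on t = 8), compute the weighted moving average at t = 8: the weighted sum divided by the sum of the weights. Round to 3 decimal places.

512.400

Weighted sum: 4·347 + 4·894 + 2·80 = 1388 + 3576 + 160 = 5124
Weight total: 4 + 4 + 2 = 10
WMA = 5124 / 10 = 512.400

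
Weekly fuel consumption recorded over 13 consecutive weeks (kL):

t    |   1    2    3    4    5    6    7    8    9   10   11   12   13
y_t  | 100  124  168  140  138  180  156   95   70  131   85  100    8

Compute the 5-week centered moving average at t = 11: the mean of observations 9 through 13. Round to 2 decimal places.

78.80

Sum of periods 9–13: 70 + 131 + 85 + 100 + 8 = 394
Divide by 5: 394 / 5 = 78.80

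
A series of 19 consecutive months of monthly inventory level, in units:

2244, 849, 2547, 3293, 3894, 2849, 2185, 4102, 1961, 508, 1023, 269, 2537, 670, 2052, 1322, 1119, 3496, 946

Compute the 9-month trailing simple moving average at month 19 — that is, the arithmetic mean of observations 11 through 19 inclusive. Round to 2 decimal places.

Sum of periods 11–19: 1023 + 269 + 2537 + 670 + 2052 + 1322 + 1119 + 3496 + 946 = 13434
Divide by 9: 13434 / 9 = 1492.67

1492.67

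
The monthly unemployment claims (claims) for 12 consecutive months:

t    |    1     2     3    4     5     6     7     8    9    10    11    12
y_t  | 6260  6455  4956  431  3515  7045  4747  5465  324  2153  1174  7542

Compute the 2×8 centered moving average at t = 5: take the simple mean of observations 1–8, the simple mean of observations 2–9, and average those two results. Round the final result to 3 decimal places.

4488.250

Sum over 1–8: 6260 + 6455 + 4956 + 431 + 3515 + 7045 + 4747 + 5465 = 38874
Sum over 2–9: 6455 + 4956 + 431 + 3515 + 7045 + 4747 + 5465 + 324 = 32938
CMA at t=5 = (38874 + 32938) / (2·8) = 71812 / 16 = 4488.250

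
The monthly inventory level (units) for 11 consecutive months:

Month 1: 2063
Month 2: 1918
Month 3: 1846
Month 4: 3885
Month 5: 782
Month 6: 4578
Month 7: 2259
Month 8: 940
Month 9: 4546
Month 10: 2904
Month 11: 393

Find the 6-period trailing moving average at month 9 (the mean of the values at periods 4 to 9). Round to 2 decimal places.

Sum of periods 4–9: 3885 + 782 + 4578 + 2259 + 940 + 4546 = 16990
Divide by 6: 16990 / 6 = 2831.67

2831.67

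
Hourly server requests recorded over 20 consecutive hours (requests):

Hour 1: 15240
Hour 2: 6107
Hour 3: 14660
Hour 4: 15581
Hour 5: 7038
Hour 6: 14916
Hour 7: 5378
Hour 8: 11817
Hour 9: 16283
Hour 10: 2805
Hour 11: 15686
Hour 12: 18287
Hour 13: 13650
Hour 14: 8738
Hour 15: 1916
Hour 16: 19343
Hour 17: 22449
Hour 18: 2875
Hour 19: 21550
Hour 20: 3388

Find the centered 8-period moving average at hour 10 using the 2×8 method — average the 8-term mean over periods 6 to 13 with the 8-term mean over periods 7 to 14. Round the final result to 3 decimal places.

Sum over 6–13: 14916 + 5378 + 11817 + 16283 + 2805 + 15686 + 18287 + 13650 = 98822
Sum over 7–14: 5378 + 11817 + 16283 + 2805 + 15686 + 18287 + 13650 + 8738 = 92644
CMA at t=10 = (98822 + 92644) / (2·8) = 191466 / 16 = 11966.625

11966.625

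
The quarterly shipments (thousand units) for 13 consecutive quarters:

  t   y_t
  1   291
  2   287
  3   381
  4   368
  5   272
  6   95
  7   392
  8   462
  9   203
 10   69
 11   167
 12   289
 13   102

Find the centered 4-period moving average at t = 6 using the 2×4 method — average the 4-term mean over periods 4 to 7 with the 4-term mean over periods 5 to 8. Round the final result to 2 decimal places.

293.50

Sum over 4–7: 368 + 272 + 95 + 392 = 1127
Sum over 5–8: 272 + 95 + 392 + 462 = 1221
CMA at t=6 = (1127 + 1221) / (2·4) = 2348 / 8 = 293.50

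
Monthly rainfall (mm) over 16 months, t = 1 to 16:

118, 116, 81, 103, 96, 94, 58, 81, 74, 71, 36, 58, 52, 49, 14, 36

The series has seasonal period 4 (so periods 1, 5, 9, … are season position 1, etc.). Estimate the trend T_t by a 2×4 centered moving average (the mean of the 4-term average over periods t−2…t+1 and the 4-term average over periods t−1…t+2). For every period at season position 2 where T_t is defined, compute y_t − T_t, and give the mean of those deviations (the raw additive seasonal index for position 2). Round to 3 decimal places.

Season position 2 occurs at t = 6, 10, 14 (where T_t is defined).
t=6: T_6 = 85.00000; y_6 − T_6 = 94 − 85.00000 = 9.00000
t=10: T_10 = 62.62500; y_10 − T_10 = 71 − 62.62500 = 8.37500
t=14: T_14 = 40.50000; y_14 − T_14 = 49 − 40.50000 = 8.50000
Mean deviation: (9.00000 + 8.37500 + 8.50000) / 3 = 8.625

8.625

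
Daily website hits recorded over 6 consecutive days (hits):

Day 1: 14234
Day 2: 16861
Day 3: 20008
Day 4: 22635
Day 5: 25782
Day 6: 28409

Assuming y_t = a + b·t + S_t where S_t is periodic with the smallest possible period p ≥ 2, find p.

First differences y_{t+1} − y_t: 2627, 3147, 2627, 3147, 2627, …
The difference pattern repeats every 2 terms and not for any smaller step, so p = 2.

2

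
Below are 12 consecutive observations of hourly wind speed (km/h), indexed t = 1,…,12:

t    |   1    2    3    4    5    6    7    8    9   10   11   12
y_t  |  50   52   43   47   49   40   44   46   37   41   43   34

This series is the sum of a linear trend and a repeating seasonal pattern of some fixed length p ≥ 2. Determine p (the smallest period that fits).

First differences y_{t+1} − y_t: 2, -9, 4, 2, -9, 4, 2, -9, …
The difference pattern repeats every 3 terms and not for any smaller step, so p = 3.

3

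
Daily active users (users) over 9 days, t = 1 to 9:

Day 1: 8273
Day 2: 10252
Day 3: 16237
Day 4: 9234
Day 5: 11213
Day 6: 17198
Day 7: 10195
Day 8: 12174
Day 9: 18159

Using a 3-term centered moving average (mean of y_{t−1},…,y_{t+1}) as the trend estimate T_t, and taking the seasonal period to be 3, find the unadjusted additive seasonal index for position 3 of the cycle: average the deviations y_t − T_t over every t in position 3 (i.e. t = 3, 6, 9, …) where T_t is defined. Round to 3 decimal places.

Season position 3 occurs at t = 3, 6 (where T_t is defined).
t=3: T_3 = 11907.66667; y_3 − T_3 = 16237 − 11907.66667 = 4329.33333
t=6: T_6 = 12868.66667; y_6 − T_6 = 17198 − 12868.66667 = 4329.33333
Mean deviation: (4329.33333 + 4329.33333) / 2 = 4329.333

4329.333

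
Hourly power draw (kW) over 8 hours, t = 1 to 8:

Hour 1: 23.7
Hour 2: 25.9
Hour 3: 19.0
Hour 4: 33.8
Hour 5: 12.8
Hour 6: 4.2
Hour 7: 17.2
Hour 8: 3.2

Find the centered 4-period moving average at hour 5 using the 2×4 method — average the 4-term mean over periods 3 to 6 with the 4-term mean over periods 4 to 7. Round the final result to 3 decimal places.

Sum over 3–6: 19.0 + 33.8 + 12.8 + 4.2 = 69.8
Sum over 4–7: 33.8 + 12.8 + 4.2 + 17.2 = 68.0
CMA at t=5 = (69.8 + 68.0) / (2·4) = 137.8 / 8 = 17.225

17.225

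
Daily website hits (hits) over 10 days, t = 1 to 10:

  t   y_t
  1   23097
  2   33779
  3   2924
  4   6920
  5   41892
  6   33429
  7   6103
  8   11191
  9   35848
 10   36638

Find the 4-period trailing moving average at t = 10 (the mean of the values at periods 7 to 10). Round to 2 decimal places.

22445.00

Sum of periods 7–10: 6103 + 11191 + 35848 + 36638 = 89780
Divide by 4: 89780 / 4 = 22445.00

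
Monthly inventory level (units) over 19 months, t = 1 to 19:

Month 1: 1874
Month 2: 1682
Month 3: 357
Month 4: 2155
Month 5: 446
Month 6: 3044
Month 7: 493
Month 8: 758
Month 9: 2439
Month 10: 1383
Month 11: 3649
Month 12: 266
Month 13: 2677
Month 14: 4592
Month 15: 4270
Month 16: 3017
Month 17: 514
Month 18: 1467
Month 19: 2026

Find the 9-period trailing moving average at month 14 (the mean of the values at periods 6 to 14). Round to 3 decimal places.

Sum of periods 6–14: 3044 + 493 + 758 + 2439 + 1383 + 3649 + 266 + 2677 + 4592 = 19301
Divide by 9: 19301 / 9 = 2144.556

2144.556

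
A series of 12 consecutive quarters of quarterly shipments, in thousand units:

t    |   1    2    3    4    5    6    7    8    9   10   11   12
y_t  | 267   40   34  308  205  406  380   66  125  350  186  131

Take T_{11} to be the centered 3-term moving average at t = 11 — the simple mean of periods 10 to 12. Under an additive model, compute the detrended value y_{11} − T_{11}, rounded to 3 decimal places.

Trend T_11 = (350 + 186 + 131) / 3 = 667/3 = 222.33333
Detrended value: 186 − 222.33333 = -36.333

-36.333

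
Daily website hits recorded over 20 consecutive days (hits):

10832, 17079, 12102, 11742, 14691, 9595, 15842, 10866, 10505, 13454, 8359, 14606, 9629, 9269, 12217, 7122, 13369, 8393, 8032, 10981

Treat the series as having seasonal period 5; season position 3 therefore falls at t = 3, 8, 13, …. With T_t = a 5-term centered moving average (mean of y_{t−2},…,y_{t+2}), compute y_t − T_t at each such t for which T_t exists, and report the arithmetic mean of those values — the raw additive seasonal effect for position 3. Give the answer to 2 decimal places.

Season position 3 occurs at t = 3, 8, 13, 18 (where T_t is defined).
t=3: T_3 = 13289.2000; y_3 − T_3 = 12102 − 13289.2000 = -1187.2000
t=8: T_8 = 12052.4000; y_8 − T_8 = 10866 − 12052.4000 = -1186.4000
t=13: T_13 = 10816.0000; y_13 − T_13 = 9629 − 10816.0000 = -1187.0000
t=18: T_18 = 9579.4000; y_18 − T_18 = 8393 − 9579.4000 = -1186.4000
Mean deviation: (-1187.2000 + -1186.4000 + -1187.0000 + -1186.4000) / 4 = -1186.75

-1186.75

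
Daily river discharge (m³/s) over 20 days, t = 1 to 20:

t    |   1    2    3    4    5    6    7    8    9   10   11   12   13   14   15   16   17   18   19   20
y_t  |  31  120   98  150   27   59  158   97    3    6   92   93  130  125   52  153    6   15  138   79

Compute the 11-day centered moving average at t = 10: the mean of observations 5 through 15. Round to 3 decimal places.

76.545

Sum of periods 5–15: 27 + 59 + 158 + 97 + 3 + 6 + 92 + 93 + 130 + 125 + 52 = 842
Divide by 11: 842 / 11 = 76.545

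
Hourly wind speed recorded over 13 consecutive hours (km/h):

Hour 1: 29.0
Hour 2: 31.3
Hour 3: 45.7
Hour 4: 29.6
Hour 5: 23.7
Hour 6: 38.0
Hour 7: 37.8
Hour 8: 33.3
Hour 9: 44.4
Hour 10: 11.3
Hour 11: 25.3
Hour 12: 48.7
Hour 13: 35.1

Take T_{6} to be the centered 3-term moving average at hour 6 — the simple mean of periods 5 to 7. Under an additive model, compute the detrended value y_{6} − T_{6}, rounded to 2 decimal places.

4.83

Trend T_6 = (23.7 + 38.0 + 37.8) / 3 = 99.5/3 = 33.1667
Detrended value: 38.0 − 33.1667 = 4.83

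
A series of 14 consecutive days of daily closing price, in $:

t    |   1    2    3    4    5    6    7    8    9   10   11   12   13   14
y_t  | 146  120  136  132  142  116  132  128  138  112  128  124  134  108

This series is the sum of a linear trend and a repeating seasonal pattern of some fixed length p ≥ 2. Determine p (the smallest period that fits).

First differences y_{t+1} − y_t: -26, 16, -4, 10, -26, 16, -4, 10, -26, 16, …
The difference pattern repeats every 4 terms and not for any smaller step, so p = 4.

4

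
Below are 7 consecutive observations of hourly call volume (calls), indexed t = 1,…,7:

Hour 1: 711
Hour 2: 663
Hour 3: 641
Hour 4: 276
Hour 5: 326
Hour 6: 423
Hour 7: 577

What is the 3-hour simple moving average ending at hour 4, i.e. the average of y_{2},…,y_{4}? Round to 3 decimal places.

526.667

Sum of periods 2–4: 663 + 641 + 276 = 1580
Divide by 3: 1580 / 3 = 526.667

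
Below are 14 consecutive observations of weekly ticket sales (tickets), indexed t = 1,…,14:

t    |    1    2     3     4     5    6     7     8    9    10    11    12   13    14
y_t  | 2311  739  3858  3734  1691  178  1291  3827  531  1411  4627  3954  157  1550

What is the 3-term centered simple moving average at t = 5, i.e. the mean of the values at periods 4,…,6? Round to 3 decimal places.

Sum of periods 4–6: 3734 + 1691 + 178 = 5603
Divide by 3: 5603 / 3 = 1867.667

1867.667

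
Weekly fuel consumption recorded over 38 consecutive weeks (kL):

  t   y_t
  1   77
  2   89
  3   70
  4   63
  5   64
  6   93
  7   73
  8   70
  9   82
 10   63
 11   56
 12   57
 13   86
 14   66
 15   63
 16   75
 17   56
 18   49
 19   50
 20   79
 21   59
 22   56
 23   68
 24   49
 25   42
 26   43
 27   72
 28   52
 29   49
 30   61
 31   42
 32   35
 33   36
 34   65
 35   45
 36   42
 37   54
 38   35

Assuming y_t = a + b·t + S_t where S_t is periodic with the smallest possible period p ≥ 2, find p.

7

First differences y_{t+1} − y_t: 12, -19, -7, 1, 29, -20, -3, 12, -19, -7, 1, 29, -20, -3, 12, -19, …
The difference pattern repeats every 7 terms and not for any smaller step, so p = 7.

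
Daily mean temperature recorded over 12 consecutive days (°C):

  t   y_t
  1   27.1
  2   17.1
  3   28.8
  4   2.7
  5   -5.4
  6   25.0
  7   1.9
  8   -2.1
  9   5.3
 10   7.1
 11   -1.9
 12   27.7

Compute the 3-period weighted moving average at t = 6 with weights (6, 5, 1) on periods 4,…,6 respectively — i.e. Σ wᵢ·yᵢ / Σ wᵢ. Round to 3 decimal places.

1.183

Weighted sum: 6·2.7 + 5·-5.4 + 1·25.0 = 16.2 + -27.0 + 25.0 = 14.2
Weight total: 6 + 5 + 1 = 12
WMA = 14.2 / 12 = 1.183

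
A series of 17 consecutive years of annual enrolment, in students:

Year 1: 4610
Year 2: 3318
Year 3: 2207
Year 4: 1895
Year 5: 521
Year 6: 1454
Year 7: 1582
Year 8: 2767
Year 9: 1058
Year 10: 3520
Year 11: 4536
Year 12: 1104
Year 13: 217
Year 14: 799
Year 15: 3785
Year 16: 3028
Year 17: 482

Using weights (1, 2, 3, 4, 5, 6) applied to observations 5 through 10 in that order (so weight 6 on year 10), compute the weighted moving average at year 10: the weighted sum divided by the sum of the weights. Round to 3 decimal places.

Weighted sum: 1·521 + 2·1454 + 3·1582 + 4·2767 + 5·1058 + 6·3520 = 521 + 2908 + 4746 + 11068 + 5290 + 21120 = 45653
Weight total: 1 + 2 + 3 + 4 + 5 + 6 = 21
WMA = 45653 / 21 = 2173.952

2173.952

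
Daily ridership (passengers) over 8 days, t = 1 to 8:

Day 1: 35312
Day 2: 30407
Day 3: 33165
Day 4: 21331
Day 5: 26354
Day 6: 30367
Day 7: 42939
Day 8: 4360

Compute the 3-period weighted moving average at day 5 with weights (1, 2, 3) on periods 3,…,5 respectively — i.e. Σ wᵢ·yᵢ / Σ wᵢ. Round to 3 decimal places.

Weighted sum: 1·33165 + 2·21331 + 3·26354 = 33165 + 42662 + 79062 = 154889
Weight total: 1 + 2 + 3 = 6
WMA = 154889 / 6 = 25814.833

25814.833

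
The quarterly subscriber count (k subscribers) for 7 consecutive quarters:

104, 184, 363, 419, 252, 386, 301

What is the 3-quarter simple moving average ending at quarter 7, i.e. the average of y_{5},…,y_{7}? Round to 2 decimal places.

Sum of periods 5–7: 252 + 386 + 301 = 939
Divide by 3: 939 / 3 = 313.00

313.00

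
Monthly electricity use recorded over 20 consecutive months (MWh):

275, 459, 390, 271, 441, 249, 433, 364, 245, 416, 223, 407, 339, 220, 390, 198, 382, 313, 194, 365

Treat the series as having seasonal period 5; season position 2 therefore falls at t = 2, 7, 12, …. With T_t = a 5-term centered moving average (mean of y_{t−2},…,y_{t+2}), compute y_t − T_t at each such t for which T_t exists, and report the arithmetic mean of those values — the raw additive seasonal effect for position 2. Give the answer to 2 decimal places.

86.40

Season position 2 occurs at t = 7, 12, 17 (where T_t is defined).
t=7: T_7 = 346.4000; y_7 − T_7 = 433 − 346.4000 = 86.6000
t=12: T_12 = 321.0000; y_12 − T_12 = 407 − 321.0000 = 86.0000
t=17: T_17 = 295.4000; y_17 − T_17 = 382 − 295.4000 = 86.6000
Mean deviation: (86.6000 + 86.0000 + 86.6000) / 3 = 86.40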